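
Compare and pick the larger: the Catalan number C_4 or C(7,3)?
C(7,3)

Explanation: C_4 = C(8,4)/(4+1) = 70/5 = 14; C(7,3) = 35.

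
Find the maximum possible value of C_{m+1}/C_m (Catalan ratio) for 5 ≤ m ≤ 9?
38/11

C_{m+1}/C_m = 2(2m+1)/(m+2), which increases with m. Maximum at m = 9: 2·19/11 = 38/11.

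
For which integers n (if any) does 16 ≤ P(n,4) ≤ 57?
4

Reasoning: P(3,4)=0; P(4,4)=24; P(5,4)=120. So valid n = 4.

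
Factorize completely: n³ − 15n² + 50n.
n(n − 5)(n − 10)
n³ − 15n² + 50n = n(n² − 15n + 50) = n(n − 5)(n − 10).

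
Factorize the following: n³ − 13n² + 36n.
n(n − 4)(n − 9)
n³ − 13n² + 36n = n(n² − 13n + 36) = n(n − 4)(n − 9).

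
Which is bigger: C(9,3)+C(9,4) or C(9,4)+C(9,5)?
C(9,4)+C(9,5)

Reasoning: First=210, Second=252.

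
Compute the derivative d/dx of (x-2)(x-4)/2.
(2x - 6)/2
d/dx[(x-2)(x-4)] = (x-4) + (x-2) = 2x - 6. Dividing by 2 gives (2x - 6)/2.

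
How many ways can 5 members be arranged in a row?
120
Arrangements of 5 distinct objects: 5! = 120.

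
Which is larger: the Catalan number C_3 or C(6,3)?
C(6,3)

Working:
C_3 = C(6,3)/(3+1) = 20/4 = 5; C(6,3) = 20.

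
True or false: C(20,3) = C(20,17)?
True
C(20,3) = C(20,20-3) by the symmetry property; both equal 1,140.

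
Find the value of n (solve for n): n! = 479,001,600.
12

n! is strictly increasing. 10! = 3,628,800, 11! = 39,916,800, 12! = 479,001,600 ✓. So n = 12.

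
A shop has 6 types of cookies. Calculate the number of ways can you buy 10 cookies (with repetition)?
3,003
Stars and bars: C(10+6-1, 10) = C(15, 10) = 3,003.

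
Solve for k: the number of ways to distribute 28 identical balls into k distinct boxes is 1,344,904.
7

Explanation: Stars and bars: the count is C(28+k−1, k−1), increasing in k. k=5: C(32,4) = 35,960, k=6: C(33,5) = 237,336, k=7: C(34,6) = 1,344,904 ✓. So k = 7.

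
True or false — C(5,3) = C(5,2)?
True
Symmetry C(n,k) = C(n,n-k): C(5,3) = 10 and C(5,2) = 10. Both sides agree, so the statement holds.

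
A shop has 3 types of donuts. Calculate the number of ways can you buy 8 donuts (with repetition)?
45

Solution: Stars and bars: C(8+3-1, 8) = C(10, 8) = 45.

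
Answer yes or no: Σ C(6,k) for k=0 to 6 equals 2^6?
Yes

Working:
Binomial theorem: Σ C(6,k) = (1+1)^6 = 2^6 = 64; RHS 2^6 = 64.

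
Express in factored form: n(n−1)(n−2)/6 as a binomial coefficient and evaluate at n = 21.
C(n,3); C(21,3) = 1,330

Solution: n(n−1)(n−2)/6 = n!/(3!(n−3)!) = C(n,3). At n = 21: C(21,3) = 1,330.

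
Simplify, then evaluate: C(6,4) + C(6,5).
By Pascal's identity: C(7,5) = 21.
Final answer: 21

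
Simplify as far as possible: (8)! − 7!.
35,280
(8)! − 7! = (8)·7! − 7! = (8−1)·7! = 7·7! = 35,280.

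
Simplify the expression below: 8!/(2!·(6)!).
This is C(8,2) = 28.
Final answer: 28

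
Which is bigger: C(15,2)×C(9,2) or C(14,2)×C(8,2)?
C(15,2)×C(9,2)

Reasoning: C(15,2)×C(9,2)=3,780, C(14,2)×C(8,2)=2,548.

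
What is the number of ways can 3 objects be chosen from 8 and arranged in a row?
336

Solution: P(8,3) = 8!/(8-3)! = 336.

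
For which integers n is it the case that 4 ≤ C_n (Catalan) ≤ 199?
3, 4, 5, 6

Solution: C_2=2; C_3=5; C_4=14; C_5=42; C_6=132; C_7=429. So valid n = 3, 4, 5, 6.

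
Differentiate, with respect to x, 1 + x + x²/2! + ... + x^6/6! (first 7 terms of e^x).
1 + x + x²/2! + ... + x^5/5!

Differentiating term by term gives the first 6 terms of e^x.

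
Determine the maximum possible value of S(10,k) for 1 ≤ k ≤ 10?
Row S(10,k) for k = 1..10 (via S(n,k) = k·S(n−1,k) + S(n−1,k−1)): 1, 511, 9,330, 34,105, 42,525, 22,827, 5,880, 750, 45, 1. The row is unimodal; maximum at k = 5: 42,525.

Answer: 42,525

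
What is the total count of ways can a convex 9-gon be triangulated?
Using the Catalan number formula: C_n = C(2n, n) / (n+1)
C_7 = C(14, 7) / (7+1)
     = 3432 / 8
     = 429

Answer: 429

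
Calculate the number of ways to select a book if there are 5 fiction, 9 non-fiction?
By the addition principle: 5 + 9 = 14.
Final answer: 14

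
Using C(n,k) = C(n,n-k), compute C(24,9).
1,307,504

C(24,9) = C(24,15) = 1,307,504.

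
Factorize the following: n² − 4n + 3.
(n − 1)(n − 3)

Solution: Seek roots whose sum is 4 and product is 3: (1, 3). So n² − 4n + 3 = (n − 1)(n − 3).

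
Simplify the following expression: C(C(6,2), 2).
C(6,2) = 15, then C(15, 2) = 105.

Answer: 105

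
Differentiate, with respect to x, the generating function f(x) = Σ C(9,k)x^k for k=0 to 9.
Term-by-term differentiation gives Σ k·C(9,k)x^{k-1} for k=1 to 9.
Final answer: Σ k·C(9,k)x^(k-1) for k=1 to 9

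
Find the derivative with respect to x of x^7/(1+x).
(7x^6(1+x) - x^7)/(1+x)²

Solution: Quotient rule: [7x^{6}(1+x) - x^7]/(1+x)².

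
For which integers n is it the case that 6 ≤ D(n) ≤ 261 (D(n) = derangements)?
Using D(n) = (n−1)[D(n−1) + D(n−2)] with D(1)=0, D(2)=1: D(3)=2; D(4)=9; D(5)=44; D(6)=265. So valid n = 4, 5.
Final answer: 4, 5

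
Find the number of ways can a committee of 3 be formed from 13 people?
286
C(13,3) = 13! / (3! × (13-3)!)
         = 13! / (3! × 10!)
         = 286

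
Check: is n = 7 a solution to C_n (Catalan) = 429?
C_7 = C(14,7)/(7+1) = 3,432/8 = 429, which equals 429.
Final answer: Yes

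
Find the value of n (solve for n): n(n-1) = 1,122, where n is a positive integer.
34

Reasoning: n² − n − 1,122 = 0, so n = (1 ± √(1 + 4·1,122))/2 = (1 ± √4,489)/2 = (1 ± 67)/2, i.e. n = 34 or n = -33. Taking the positive root, n = 34 (check: 34×33 = 1,122).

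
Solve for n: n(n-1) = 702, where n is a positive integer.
n² − n − 702 = 0, so n = (1 ± √(1 + 4·702))/2 = (1 ± √2,809)/2 = (1 ± 53)/2, i.e. n = 27 or n = -26. Taking the positive root, n = 27 (check: 27×26 = 702).
Final answer: 27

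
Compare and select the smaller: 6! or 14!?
6!

Solution: 6!=720, 14!=87,178,291,200. 14! > 6!.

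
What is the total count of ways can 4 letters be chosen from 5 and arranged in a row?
120

P(5,4) = 5!/(5-4)! = 120.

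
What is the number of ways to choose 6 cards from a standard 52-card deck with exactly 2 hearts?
6,415,578

13 hearts and 39 non-hearts: C(13,2) × C(39,4) = 78 × 82251 = 6,415,578.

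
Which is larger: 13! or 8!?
13!=6,227,020,800, 8!=40,320. 13! > 8!.
Final answer: 13!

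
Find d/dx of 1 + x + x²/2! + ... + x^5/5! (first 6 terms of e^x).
1 + x + x²/2! + ... + x^4/4!

Differentiating term by term gives the first 5 terms of e^x.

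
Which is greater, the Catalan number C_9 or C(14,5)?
C_9

Explanation: C_9 = C(18,9)/(9+1) = 48,620/10 = 4,862; C(14,5) = 2,002.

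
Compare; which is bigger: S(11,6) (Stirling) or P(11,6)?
S(11,6) = 6·S(10,6) + S(10,5) = 6·22,827 + 42,525 = 179,487; P(11,6) = 332,640.
Final answer: P(11,6)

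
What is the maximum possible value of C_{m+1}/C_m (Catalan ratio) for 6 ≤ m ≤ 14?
29/8

Working:
C_{m+1}/C_m = 2(2m+1)/(m+2), which increases with m. Maximum at m = 14: 2·29/16 = 29/8.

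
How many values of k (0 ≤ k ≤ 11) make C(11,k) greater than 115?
6

Explanation: Row 11 is unimodal and symmetric about k=11/2. C(11,2)=55 ≤ 115; C(11,3)=165 > 115; by symmetry C(11,k) > 115 for k = 3..8. That's 8 - 3 + 1 = 6 values.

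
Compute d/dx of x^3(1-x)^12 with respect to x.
3x^2(1-x)^12 - 12x^3(1-x)^11

Working:
Product rule: 3x^{2}(1-x)^{12} + x^3·(-12)(1-x)^{11}.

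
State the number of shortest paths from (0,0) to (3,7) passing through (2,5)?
63

Working:
To (2,5): C(7,2)=21. From there: C(3,1)=3. Total: 63.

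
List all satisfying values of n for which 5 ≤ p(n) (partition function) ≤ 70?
Tabulating p(n) via p(n) = p(n−1) + p(n−2) − p(n−5) − p(n−7) + …: p(3)=3; p(4)=5; p(5)=7; p(6)=11; p(7)=15; p(8)=22; p(9)=30; p(10)=42; p(11)=56; p(12)=77. So valid n = 4, 5, 6, 7, 8, 9, 10, 11.
Final answer: 4, 5, 6, 7, 8, 9, 10, 11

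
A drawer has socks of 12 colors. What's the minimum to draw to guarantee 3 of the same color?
25
Worst case: 2 of each = 24. One more: 25.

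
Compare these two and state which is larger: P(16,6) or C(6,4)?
P(16,6)

Explanation: P(16,6)=5,765,760, C(6,4)=15.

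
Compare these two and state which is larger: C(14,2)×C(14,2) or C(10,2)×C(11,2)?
C(14,2)×C(14,2)

Explanation: C(14,2)×C(14,2)=8,281, C(10,2)×C(11,2)=2,475.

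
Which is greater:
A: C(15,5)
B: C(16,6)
B

Solution: A=C(15,5)=3,003, B=C(16,6)=8,008.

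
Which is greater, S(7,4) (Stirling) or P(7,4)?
P(7,4)
S(7,4) = 4·S(6,4) + S(6,3) = 4·65 + 90 = 350; P(7,4) = 840.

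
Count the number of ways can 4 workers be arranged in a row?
Arrangements of 4 distinct objects: 4! = 24.
Final answer: 24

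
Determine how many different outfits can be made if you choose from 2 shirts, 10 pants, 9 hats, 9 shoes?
1,620

Reasoning: By the multiplication principle: 2 × 10 × 9 × 9 = 1,620.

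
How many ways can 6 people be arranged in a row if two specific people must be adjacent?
240

Reasoning: Treat pair as unit: (6-1)! arrangements × 2 internal orders = 240.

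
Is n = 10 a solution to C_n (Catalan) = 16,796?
Yes

Working:
C_10 = C(20,10)/(10+1) = 184,756/11 = 16,796, which equals 16,796.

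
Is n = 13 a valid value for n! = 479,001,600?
13! = 13·12! = 13·479,001,600 = 6,227,020,800, which does not equal 479,001,600.

Answer: No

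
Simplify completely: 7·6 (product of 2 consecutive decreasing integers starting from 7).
This is P(7,2) = 7!/(5)! = 42.

Answer: 42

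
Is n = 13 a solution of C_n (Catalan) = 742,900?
Yes
C_13 = C(26,13)/(13+1) = 10,400,600/14 = 742,900, which equals 742,900.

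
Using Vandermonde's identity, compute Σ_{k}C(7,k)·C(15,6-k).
74,613

= C(7+15,6) = C(22,6) = 74,613.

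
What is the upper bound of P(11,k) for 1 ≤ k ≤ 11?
39,916,800
P(11,k) increases in k, so maximum at k = 11: 11! = 39,916,800.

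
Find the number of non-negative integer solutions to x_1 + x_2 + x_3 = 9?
55

Solution: C(9+3-1, 3-1) = 55.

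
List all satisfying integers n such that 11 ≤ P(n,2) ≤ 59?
4, 5, 6, 7, 8

Solution: P(3,2)=6; P(4,2)=12; P(5,2)=20; P(6,2)=30; P(7,2)=42; P(8,2)=56; P(9,2)=72. So valid n = 4, 5, 6, 7, 8.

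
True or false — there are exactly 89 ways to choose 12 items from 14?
False

Explanation: C(14,12) = 91 ≠ 89.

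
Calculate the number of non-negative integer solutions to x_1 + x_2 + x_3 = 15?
136

Solution: C(15+3-1, 3-1) = 136.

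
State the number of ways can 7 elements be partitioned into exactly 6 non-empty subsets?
This equals S(7,6), the Stirling number of the 2nd kind.
Using the Stirling recurrence: S(n,k) = k·S(n-1,k) + S(n-1,k-1)
S(7,6) = 6·S(6,6) + S(6,5)
         = 6·1 + 15
         = 6 + 15
         = 21

Answer: 21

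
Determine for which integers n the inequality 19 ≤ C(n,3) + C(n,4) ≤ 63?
C(5,3)+C(5,4)=15; C(6,3)+C(6,4)=35; C(7,3)+C(7,4)=70. So valid n = 6.

Answer: 6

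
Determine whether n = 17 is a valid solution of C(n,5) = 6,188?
C(17,5) = 17·16·15·14·13/5! = 742,560/120 = 6,188, which equals 6,188.

Answer: Yes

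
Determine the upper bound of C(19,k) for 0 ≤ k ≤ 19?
92,378

Explanation: Maximum at k = 9 or k = 10: C(19,9) = 92,378.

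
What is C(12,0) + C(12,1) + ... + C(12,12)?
4,096

Reasoning: Sum of binomial coefficients = 2^12 = 4,096.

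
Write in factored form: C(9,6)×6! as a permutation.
P(9,6)

Explanation: C(9,6)×6! = [9!/(6!(3)!)]×6! = 9!/(3)! = P(9,6) = 60,480.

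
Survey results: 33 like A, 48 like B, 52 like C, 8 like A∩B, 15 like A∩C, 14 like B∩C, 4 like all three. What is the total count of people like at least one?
100

Solution: |A∪B∪C| = 33+48+52-8-15-14+4 = 100.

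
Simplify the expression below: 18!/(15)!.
This equals 18×17×16 = 4,896.
Final answer: 4,896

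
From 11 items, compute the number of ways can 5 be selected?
462

Explanation: C(11,5) = 11! / (5! × (11-5)!)
         = 11! / (5! × 6!)
         = 462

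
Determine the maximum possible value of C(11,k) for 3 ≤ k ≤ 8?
462

Reasoning: C(11,k) is maximised at the centre of the row: C(11,5) = 462.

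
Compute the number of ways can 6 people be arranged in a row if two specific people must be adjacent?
240

Treat pair as unit: (6-1)! arrangements × 2 internal orders = 240.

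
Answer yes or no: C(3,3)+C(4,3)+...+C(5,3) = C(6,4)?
Yes

Explanation: Hockey stick identity gives Σ = C(6,4) = 15; RHS C(6,4) = 15.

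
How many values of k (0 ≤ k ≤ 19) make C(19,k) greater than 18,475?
8

Working:
Row 19 is unimodal and symmetric about k=19/2. C(19,5)=11,628 ≤ 18,475; C(19,6)=27,132 > 18,475; by symmetry C(19,k) > 18,475 for k = 6..13. That's 13 - 6 + 1 = 8 values.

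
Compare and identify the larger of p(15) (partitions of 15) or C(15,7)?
C(15,7)

Reasoning: Pentagonal recurrence p(n) = p(n−1) + p(n−2) − p(n−5) − p(n−7) + …: p(15) = p(14) + p(13) − p(10) − p(8) + p(3) + p(0) = 135 + 101 − 42 − 22 + 3 + 1 = 176; C(15,7) = 6,435.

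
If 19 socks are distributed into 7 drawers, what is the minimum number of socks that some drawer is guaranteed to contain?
Pigeonhole: ⌈19/7⌉ = 3.
Final answer: 3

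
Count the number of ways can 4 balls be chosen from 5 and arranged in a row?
P(5,4) = 5!/(5-4)! = 120.

Answer: 120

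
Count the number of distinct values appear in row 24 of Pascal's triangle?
13

Reasoning: Row 24 has entries C(24,0)..C(24,24); by symmetry C(24,k)=C(24,24-k), giving 13 distinct values.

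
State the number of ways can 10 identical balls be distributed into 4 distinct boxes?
286

C(10+4-1, 4-1) = C(13, 3) = 286.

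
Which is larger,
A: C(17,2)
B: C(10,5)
B
A=C(17,2)=136, B=C(10,5)=252.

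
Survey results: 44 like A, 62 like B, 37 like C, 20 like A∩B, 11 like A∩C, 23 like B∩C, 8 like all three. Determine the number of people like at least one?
97

Solution: |A∪B∪C| = 44+62+37-20-11-23+8 = 97.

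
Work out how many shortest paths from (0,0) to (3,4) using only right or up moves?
35
Choose 3 rights from 7 moves: C(7,3) = 35.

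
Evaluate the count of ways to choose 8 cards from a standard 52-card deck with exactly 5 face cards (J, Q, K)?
12 face cards and 40 non-face cards: C(12,5) × C(40,3) = 792 × 9,880 = 7,824,960.

Answer: 7,824,960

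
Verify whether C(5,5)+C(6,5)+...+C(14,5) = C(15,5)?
Hockey stick identity gives Σ = C(15,6) = 5,005; RHS C(15,5) = 3,003.
Final answer: False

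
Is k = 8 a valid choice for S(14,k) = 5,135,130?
No

Reasoning: S(14,8) = 8·S(13,8) + S(13,7) = 8·1,899,612 + 5,715,424 = 20,912,320, which does not equal 5,135,130.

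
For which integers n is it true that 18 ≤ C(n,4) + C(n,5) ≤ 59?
6, 7
C(5,4)+C(5,5)=6; C(6,4)+C(6,5)=21; C(7,4)+C(7,5)=56; C(8,4)+C(8,5)=126. So valid n = 6, 7.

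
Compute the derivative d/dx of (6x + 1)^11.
66(6x + 1)^10

Reasoning: Chain rule: 11(6x+1)^{10} × 6 = 66(6x+1)^{10}.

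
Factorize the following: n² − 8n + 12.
(n − 2)(n − 6)

Explanation: Seek roots whose sum is 8 and product is 12: (2, 6). So n² − 8n + 12 = (n − 2)(n − 6).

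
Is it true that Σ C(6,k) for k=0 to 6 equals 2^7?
Binomial theorem: Σ C(6,k) = (1+1)^6 = 2^6 = 64; RHS 2^7 = 128.
Final answer: False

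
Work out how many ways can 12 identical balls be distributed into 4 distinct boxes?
455

Reasoning: C(12+4-1, 4-1) = C(15, 3) = 455.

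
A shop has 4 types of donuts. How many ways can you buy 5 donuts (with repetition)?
56

Explanation: Stars and bars: C(5+4-1, 5) = C(8, 5) = 56.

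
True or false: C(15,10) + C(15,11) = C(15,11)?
False

Reasoning: Pascal's identity gives C(16,11) = 4,368, whereas C(15,11) = 1,365.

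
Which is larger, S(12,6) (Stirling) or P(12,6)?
S(12,6)

S(12,6) = 6·S(11,6) + S(11,5) = 6·179,487 + 246,730 = 1,323,652; P(12,6) = 665,280.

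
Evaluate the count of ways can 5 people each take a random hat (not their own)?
44
Using D(n) = (n-1)[D(n-1) + D(n-2)]:
D(5) = (5-1) × [D(4) + D(3)]
      = 4 × [9 + 2]
      = 4 × 11
      = 44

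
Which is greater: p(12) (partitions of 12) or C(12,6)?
C(12,6)

Pentagonal recurrence p(n) = p(n−1) + p(n−2) − p(n−5) − p(n−7) + …: p(12) = p(11) + p(10) − p(7) − p(5) + p(0) = 56 + 42 − 15 − 7 + 1 = 77; C(12,6) = 924.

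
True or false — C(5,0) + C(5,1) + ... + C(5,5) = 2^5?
True

Reasoning: Binomial theorem with x = y = 1: Σ C(5,i) = (1+1)^5 = 2^5 = 32. The statement holds.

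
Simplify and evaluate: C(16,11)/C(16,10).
6/11
C(n,k+1)/C(n,k) = (n−k)/(k+1). Here (16−10)/(10+1) = 6/11 = 6/11.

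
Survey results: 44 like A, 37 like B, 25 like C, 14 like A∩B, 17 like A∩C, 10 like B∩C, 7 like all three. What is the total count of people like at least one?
72

Explanation: |A∪B∪C| = 44+37+25-14-17-10+7 = 72.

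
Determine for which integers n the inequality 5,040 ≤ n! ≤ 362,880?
n! is strictly increasing; 7! = 5,040 and 9! = 362,880, so valid n = 7, 8, 9.

Answer: 7, 8, 9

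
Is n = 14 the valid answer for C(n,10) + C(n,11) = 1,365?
C(14,10) + C(14,11) = 1,001 + 364 = 1,365, which equals 1,365.

Answer: Yes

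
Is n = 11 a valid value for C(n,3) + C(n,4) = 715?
No

C(11,3) + C(11,4) = 165 + 330 = 495, which does not equal 715.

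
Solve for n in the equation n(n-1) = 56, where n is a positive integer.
n² − n − 56 = 0, so n = (1 ± √(1 + 4·56))/2 = (1 ± √225)/2 = (1 ± 15)/2, i.e. n = 8 or n = -7. Taking the positive root, n = 8 (check: 8×7 = 56).
Final answer: 8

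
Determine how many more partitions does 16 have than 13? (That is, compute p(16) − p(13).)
130

Working:
Pentagonal recurrence p(n) = p(n−1) + p(n−2) − p(n−5) − p(n−7) + …: p(16) = p(15) + p(14) − p(11) − p(9) + p(4) + p(1) = 176 + 135 − 56 − 30 + 5 + 1 = 231.
p(13) = p(12) + p(11) − p(8) − p(6) + p(1) = 77 + 56 − 22 − 11 + 1 = 101.
Difference = 231 − 101 = 130.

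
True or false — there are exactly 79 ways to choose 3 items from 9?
False

Explanation: C(9,3) = 84 ≠ 79.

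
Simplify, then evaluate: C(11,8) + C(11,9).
220

Solution: By Pascal's identity: C(12,9) = 220.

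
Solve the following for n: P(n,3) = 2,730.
15

Explanation: P(n,3) = n(n−1)(n−2) is increasing in n; n(n−1)(n−2) ≈ (n−1)^3 = 2,730 gives n ≈ 15.0. Check: P(13,3) = 1,716, P(14,3) = 2,184, P(15,3) = 2,730 ✓. So n = 15.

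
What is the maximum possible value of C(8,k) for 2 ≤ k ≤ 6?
C(8,k) is maximised at the centre of the row: C(8,4) = 70.

Answer: 70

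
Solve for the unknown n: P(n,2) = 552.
24

Explanation: P(n,2) = n(n−1) is increasing in n; n(n−1) ≈ (n−0.5)^2 = 552 gives n ≈ 24.0. Check: P(22,2) = 462, P(23,2) = 506, P(24,2) = 552 ✓. So n = 24.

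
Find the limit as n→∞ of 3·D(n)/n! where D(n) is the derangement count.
3/e

D(n)/n! → 1/e, so 3·D(n)/n! → 3/e.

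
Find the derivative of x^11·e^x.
(11x^10 + x^11)e^x

Explanation: Product rule: d/dx[x^11]·e^x + x^11·d/dx[e^x] = 11x^{10}e^x + x^11e^x.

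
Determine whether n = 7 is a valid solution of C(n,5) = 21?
Yes

Reasoning: C(7,5) = 7·6·5·4·3/5! = 2,520/120 = 21, which equals 21.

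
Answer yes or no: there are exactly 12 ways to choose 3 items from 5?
C(5,3) = 10 ≠ 12.
Final answer: No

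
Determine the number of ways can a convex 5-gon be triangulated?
Using the Catalan number formula: C_n = C(2n, n) / (n+1)
C_3 = C(6, 3) / (3+1)
     = 20 / 4
     = 5

Answer: 5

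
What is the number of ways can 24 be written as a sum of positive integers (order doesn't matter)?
1,575

Explanation: Pentagonal recurrence p(n) = p(n−1) + p(n−2) − p(n−5) − p(n−7) + …: p(24) = p(23) + p(22) − p(19) − p(17) + p(12) + p(9) − p(2) = 1,255 + 1,002 − 490 − 297 + 77 + 30 − 2 = 1,575.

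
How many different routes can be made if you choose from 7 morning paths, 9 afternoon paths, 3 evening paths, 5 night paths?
945

Explanation: By the multiplication principle: 7 × 9 × 3 × 5 = 945.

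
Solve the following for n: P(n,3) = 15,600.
P(n,3) = n(n−1)(n−2) is increasing in n; n(n−1)(n−2) ≈ (n−1)^3 = 15,600 gives n ≈ 26.0. Check: P(24,3) = 12,144, P(25,3) = 13,800, P(26,3) = 15,600 ✓. So n = 26.

Answer: 26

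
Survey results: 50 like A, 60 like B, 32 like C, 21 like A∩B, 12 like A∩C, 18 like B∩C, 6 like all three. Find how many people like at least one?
97

|A∪B∪C| = 50+60+32-21-12-18+6 = 97.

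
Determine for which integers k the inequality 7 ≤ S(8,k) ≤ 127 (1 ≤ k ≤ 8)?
2, 7
S(8,1)=1; S(8,2)=127; S(8,3)=966; S(8,4)=1,701; S(8,5)=1,050; S(8,6)=266; S(8,7)=28; S(8,8)=1. So valid k = 2, 7.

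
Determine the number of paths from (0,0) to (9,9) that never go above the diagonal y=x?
Counted by the Catalan number C_9: C_9 = C(18,9)/(9+1) = 48,620/10 = 4,862.

Answer: 4,862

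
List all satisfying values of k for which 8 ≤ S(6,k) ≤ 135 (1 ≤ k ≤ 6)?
S(6,1)=1; S(6,2)=31; S(6,3)=90; S(6,4)=65; S(6,5)=15; S(6,6)=1. So valid k = 2, 3, 4, 5.

Answer: 2, 3, 4, 5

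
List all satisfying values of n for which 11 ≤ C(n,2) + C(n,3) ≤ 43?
5, 6

C(4,2)+C(4,3)=10; C(5,2)+C(5,3)=20; C(6,2)+C(6,3)=35; C(7,2)+C(7,3)=56. So valid n = 5, 6.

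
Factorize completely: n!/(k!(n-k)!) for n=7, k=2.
C(7,2) = 21

Explanation: This is the binomial coefficient C(7,2) = 21.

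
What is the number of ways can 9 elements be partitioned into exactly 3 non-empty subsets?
3,025

Solution: This equals S(9,3), the Stirling number of the 2nd kind.
Using the Stirling recurrence: S(n,k) = k·S(n-1,k) + S(n-1,k-1)
S(9,3) = 3·S(8,3) + S(8,2)
         = 3·966 + 127
         = 2898 + 127
         = 3,025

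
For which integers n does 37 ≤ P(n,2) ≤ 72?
7, 8, 9

Working:
P(6,2)=30; P(7,2)=42; P(8,2)=56; P(9,2)=72; P(10,2)=90. So valid n = 7, 8, 9.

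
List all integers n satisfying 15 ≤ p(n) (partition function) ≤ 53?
Tabulating p(n) via p(n) = p(n−1) + p(n−2) − p(n−5) − p(n−7) + …: p(6)=11; p(7)=15; p(8)=22; p(9)=30; p(10)=42; p(11)=56. So valid n = 7, 8, 9, 10.

Answer: 7, 8, 9, 10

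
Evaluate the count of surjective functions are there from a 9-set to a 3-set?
18,150

Solution: Onto functions = 3! × S(9,3)
First compute S(9,3) via recurrence:
Using the Stirling recurrence: S(n,k) = k·S(n-1,k) + S(n-1,k-1)
S(9,3) = 3·S(8,3) + S(8,2)
         = 3·966 + 127
         = 2898 + 127
         = 3,025
Then: 6 × 3025 = 18,150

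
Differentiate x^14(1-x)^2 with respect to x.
Product rule: 14x^{13}(1-x)^{2} + x^14·(-2)(1-x)^{1}.
Final answer: 14x^13(1-x)^2 - 2x^14(1-x)^1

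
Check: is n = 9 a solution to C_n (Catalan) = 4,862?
Yes

Reasoning: C_9 = C(18,9)/(9+1) = 48,620/10 = 4,862, which equals 4,862.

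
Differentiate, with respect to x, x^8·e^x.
(8x^7 + x^8)e^x

Explanation: Product rule: d/dx[x^8]·e^x + x^8·d/dx[e^x] = 8x^{7}e^x + x^8e^x.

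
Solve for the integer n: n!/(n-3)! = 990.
11

Reasoning: n!/(n-3)! = n×(n-1)×(n-2), a product of 3 consecutive integers ≈ (n−1)^3. 990^(1/3) + 1 ≈ 11.0; check n = 11: 11×10×9 = 990 ✓. So n = 11.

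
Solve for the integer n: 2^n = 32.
5

Explanation: 2^5 = 32, so n = 5.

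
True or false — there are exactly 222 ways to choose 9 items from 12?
False

Working:
C(12,9) = 220 ≠ 222.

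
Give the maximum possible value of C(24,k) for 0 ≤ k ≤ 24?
2,704,156
Maximum at k = 12: C(24,12) = 2,704,156.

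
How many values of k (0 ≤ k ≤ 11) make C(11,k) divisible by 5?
6
Checking C(11,k) mod 5 for k = 0..11: divisible at k = 2, 3, 4, 7, 8, 9. That's 6 values.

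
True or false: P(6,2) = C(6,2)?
P(6,2) = 30 and C(6,2) = 15; P(n,r) = r! × C(n,r) so P > C whenever r ≥ 2.

Answer: False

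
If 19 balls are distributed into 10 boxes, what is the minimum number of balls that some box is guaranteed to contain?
Pigeonhole: ⌈19/10⌉ = 2.

Answer: 2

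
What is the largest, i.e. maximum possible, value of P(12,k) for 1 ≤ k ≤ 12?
P(12,k) increases in k, so maximum at k = 12: 12! = 479,001,600.
Final answer: 479,001,600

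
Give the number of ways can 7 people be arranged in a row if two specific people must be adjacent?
Treat pair as unit: (7-1)! arrangements × 2 internal orders = 1,440.

Answer: 1,440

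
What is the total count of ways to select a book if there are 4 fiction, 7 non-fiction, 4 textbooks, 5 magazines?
20
By the addition principle: 4 + 7 + 4 + 5 = 20.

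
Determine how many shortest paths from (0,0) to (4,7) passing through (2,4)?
150
To (2,4): C(6,2)=15. From there: C(5,2)=10. Total: 150.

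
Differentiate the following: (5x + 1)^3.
15(5x + 1)^2

Solution: Chain rule: 3(5x+1)^{2} × 5 = 15(5x+1)^{2}.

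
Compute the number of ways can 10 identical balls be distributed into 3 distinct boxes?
C(10+3-1, 3-1) = C(12, 2) = 66.
Final answer: 66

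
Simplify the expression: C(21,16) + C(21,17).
By Pascal's identity: C(22,17) = 26,334.

Answer: 26,334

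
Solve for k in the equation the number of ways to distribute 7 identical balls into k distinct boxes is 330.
5

Working:
Stars and bars: the count is C(7+k−1, k−1), increasing in k. k=3: C(9,2) = 36, k=4: C(10,3) = 120, k=5: C(11,4) = 330 ✓. So k = 5.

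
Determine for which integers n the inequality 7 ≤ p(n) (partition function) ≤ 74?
Tabulating p(n) via p(n) = p(n−1) + p(n−2) − p(n−5) − p(n−7) + …: p(4)=5; p(5)=7; p(6)=11; p(7)=15; p(8)=22; p(9)=30; p(10)=42; p(11)=56; p(12)=77. So valid n = 5, 6, 7, 8, 9, 10, 11.
Final answer: 5, 6, 7, 8, 9, 10, 11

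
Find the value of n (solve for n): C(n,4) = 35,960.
32

Solution: C(n,4) = n(n−1)(n−2)(n−3)/4! is increasing in n, and n(n−1)(n−2)(n−3) = 4!·35,960 = 863,040 ≈ (n−1.5)^4 gives n ≈ 32.0. Check: C(30,4) = 27,405, C(31,4) = 31,465, C(32,4) = 35,960 ✓. So n = 32.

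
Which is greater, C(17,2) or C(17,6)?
C(17,6)

C(17,2)=136, C(17,6)=12,376.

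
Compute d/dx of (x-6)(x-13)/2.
(2x - 19)/2

Reasoning: d/dx[(x-6)(x-13)] = (x-13) + (x-6) = 2x - 19. Dividing by 2 gives (2x - 19)/2.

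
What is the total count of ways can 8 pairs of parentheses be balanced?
1,430

Solution: Using the Catalan number formula: C_n = C(2n, n) / (n+1)
C_8 = C(16, 8) / (8+1)
     = 12870 / 9
     = 1,430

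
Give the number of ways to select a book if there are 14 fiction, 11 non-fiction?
25

Solution: By the addition principle: 14 + 11 = 25.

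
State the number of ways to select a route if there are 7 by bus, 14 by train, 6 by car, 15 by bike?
42

Explanation: By the addition principle: 7 + 14 + 6 + 15 = 42.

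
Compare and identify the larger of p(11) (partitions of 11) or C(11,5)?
C(11,5)

Solution: Pentagonal recurrence p(n) = p(n−1) + p(n−2) − p(n−5) − p(n−7) + …: p(11) = p(10) + p(9) − p(6) − p(4) = 42 + 30 − 11 − 5 = 56; C(11,5) = 462.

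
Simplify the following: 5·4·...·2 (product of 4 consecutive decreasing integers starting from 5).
This is P(5,4) = 5!/(1)! = 120.

Answer: 120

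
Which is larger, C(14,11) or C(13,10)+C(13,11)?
Equal

Solution: By Pascal's identity: C(14,11) = C(13,10)+C(13,11) = 364. Equal.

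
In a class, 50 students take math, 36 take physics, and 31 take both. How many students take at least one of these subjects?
55

|A∪B| = |A|+|B|-|A∩B| = 50+36-31 = 55.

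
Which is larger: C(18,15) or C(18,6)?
C(18,6)

Reasoning: C(18,15)=816, C(18,6)=18,564.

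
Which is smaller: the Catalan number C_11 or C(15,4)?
C(15,4)
C_11 = C(22,11)/(11+1) = 705,432/12 = 58,786; C(15,4) = 1,365.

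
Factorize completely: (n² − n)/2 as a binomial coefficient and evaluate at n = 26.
(n² − n)/2 = n(n−1)/2 = C(n,2). At n = 26: C(26,2) = 325.
Final answer: C(n,2); C(26,2) = 325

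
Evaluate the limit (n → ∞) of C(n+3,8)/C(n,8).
Both numerator and denominator grow as n^8/8! for large n, so the ratio → 1.
Final answer: 1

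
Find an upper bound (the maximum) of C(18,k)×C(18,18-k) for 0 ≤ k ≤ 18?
2,363,904,400

Explanation: C(18,k)·C(18,18-k) = C(18,k)², maximised at the centre k = 9: C(18,9)² = 2,363,904,400.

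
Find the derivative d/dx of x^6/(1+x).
(6x^5(1+x) - x^6)/(1+x)²

Solution: Quotient rule: [6x^{5}(1+x) - x^6]/(1+x)².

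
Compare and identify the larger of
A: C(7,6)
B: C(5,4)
A

Reasoning: A=C(7,6)=7, B=C(5,4)=5.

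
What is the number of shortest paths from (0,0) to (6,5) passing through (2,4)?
To (2,4): C(6,2)=15. From there: C(5,4)=5. Total: 75.

Answer: 75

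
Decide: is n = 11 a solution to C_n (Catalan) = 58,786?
Yes

Reasoning: C_11 = C(22,11)/(11+1) = 705,432/12 = 58,786, which equals 58,786.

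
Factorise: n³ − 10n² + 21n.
n³ − 10n² + 21n = n(n² − 10n + 21) = n(n − 3)(n − 7).

Answer: n(n − 3)(n − 7)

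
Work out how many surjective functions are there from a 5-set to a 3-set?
150

Explanation: Onto functions = 3! × S(5,3)
First compute S(5,3) via recurrence:
Using the Stirling recurrence: S(n,k) = k·S(n-1,k) + S(n-1,k-1)
S(5,3) = 3·S(4,3) + S(4,2)
         = 3·6 + 7
         = 18 + 7
         = 25
Then: 6 × 25 = 150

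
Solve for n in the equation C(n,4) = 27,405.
30

Reasoning: C(n,4) = n(n−1)(n−2)(n−3)/4! is increasing in n, and n(n−1)(n−2)(n−3) = 4!·27,405 = 657,720 ≈ (n−1.5)^4 gives n ≈ 30.0. Check: C(28,4) = 20,475, C(29,4) = 23,751, C(30,4) = 27,405 ✓. So n = 30.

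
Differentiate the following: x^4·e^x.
(4x^3 + x^4)e^x

Product rule: d/dx[x^4]·e^x + x^4·d/dx[e^x] = 4x^{3}e^x + x^4e^x.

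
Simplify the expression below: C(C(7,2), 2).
210

Solution: C(7,2) = 21, then C(21, 2) = 210.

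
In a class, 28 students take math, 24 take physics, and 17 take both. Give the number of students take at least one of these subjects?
|A∪B| = |A|+|B|-|A∩B| = 28+24-17 = 35.
Final answer: 35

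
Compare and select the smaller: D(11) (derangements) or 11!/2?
D(11)

Reasoning: D(11) = (11-1)·[D(10) + D(9)] = 10·[1,334,961 + 133,496] = 14,684,570; 11!/2 = 39,916,800/2 = 19,958,400.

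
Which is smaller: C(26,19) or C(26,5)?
C(26,5)

Reasoning: C(26,19)=657,800, C(26,5)=65,780.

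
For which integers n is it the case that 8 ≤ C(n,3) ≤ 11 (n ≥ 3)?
C(4,3)=4; C(5,3)=10; C(6,3)=20. So valid n = 5.
Final answer: 5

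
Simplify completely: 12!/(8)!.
11,880

Solution: This equals 12×11×...×9 = 11,880.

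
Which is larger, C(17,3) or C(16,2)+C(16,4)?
C(16,2)+C(16,4)

Reasoning: C(17,3)=680; C(16,2)+C(16,4)=120+1,820=1,940.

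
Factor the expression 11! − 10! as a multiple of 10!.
10 × 10! = 36,288,000

11! − 10! = 11·10! − 10! = (11 − 1)·10! = 10 × 10! = 36,288,000.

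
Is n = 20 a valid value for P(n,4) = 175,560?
No

Solution: P(20,4) = 20·19·18·17 = 116,280, which does not equal 175,560.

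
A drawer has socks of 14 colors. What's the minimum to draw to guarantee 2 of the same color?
15

Solution: Worst case: 1 of each = 14. One more: 15.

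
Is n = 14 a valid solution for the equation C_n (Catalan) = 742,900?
C_14 = C(28,14)/(14+1) = 40,116,600/15 = 2,674,440, which does not equal 742,900.

Answer: No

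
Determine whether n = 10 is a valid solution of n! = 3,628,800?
Yes
10! = 10·9! = 10·362,880 = 3,628,800, which equals 3,628,800.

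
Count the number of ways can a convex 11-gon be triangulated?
Using the Catalan number formula: C_n = C(2n, n) / (n+1)
C_9 = C(18, 9) / (9+1)
     = 48620 / 10
     = 4,862
Final answer: 4,862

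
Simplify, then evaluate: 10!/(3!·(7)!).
120

Reasoning: This is C(10,3) = 120.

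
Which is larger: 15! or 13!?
15!

Solution: 15!=1,307,674,368,000, 13!=6,227,020,800. 15! > 13!.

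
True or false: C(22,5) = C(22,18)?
C(22,5) = 26,334 but C(22,18) = 7,315; symmetry gives C(22,5) = C(22,17), not C(22,18).
Final answer: False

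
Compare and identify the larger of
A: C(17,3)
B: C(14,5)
B

A=C(17,3)=680, B=C(14,5)=2,002.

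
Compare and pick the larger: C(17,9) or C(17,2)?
C(17,9)=24,310, C(17,2)=136.

Answer: C(17,9)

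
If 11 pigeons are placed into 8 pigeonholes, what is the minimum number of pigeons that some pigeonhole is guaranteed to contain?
2

Solution: Pigeonhole: ⌈11/8⌉ = 2.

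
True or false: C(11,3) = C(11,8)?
True

Solution: C(11,3) = C(11,11-3) by the symmetry property; both equal 165.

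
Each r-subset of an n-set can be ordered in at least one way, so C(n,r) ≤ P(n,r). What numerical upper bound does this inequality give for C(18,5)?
1,028,160

Explanation: P(18,5) = 18·17·16·15·14 = 1,028,160, so C(18,5) ≤ 1,028,160. (The bound is loose by a factor of 5! = 120: C(18,5) = 1,028,160/120 = 8,568.)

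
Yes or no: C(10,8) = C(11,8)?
No

Reasoning: LHS = C(10,8) = 45; RHS = C(11,8) = 165. 45 ≠ 165, so the statement does not hold.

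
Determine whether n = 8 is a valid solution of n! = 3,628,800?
8! = 8·7! = 8·5,040 = 40,320, which does not equal 3,628,800.
Final answer: No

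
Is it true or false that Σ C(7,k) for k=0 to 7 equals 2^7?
True

Solution: Binomial theorem: Σ C(7,k) = (1+1)^7 = 2^7 = 128; RHS 2^7 = 128.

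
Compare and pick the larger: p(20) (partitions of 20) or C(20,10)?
Pentagonal recurrence p(n) = p(n−1) + p(n−2) − p(n−5) − p(n−7) + …: p(20) = p(19) + p(18) − p(15) − p(13) + p(8) + p(5) = 490 + 385 − 176 − 101 + 22 + 7 = 627; C(20,10) = 184,756.
Final answer: C(20,10)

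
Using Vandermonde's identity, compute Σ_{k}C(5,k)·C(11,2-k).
120

Solution: = C(5+11,2) = C(16,2) = 120.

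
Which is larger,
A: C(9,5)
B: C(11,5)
B

A=C(9,5)=126, B=C(11,5)=462.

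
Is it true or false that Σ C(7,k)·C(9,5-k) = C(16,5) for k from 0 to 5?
True

Working:
Vandermonde's identity gives C(16,5) = 4,368; RHS C(16,5) = 4,368.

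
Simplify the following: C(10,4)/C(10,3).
7/4

C(n,k+1)/C(n,k) = (n−k)/(k+1). Here (10−3)/(3+1) = 7/4 = 7/4.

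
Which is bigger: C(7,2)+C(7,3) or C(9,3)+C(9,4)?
First=56, Second=210.

Answer: C(9,3)+C(9,4)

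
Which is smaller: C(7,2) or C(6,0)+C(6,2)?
C(6,0)+C(6,2)

Explanation: C(7,2)=21; C(6,0)+C(6,2)=1+15=16.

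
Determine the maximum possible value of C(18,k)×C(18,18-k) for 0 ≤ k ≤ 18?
2,363,904,400

Working:
C(18,k)·C(18,18-k) = C(18,k)², maximised at the centre k = 9: C(18,9)² = 2,363,904,400.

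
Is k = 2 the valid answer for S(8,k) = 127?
Yes

Solution: S(8,2) = 2·S(7,2) + S(7,1) = 2·63 + 1 = 127, which equals 127.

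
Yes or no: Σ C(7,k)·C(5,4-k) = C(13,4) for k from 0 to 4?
Vandermonde's identity gives C(12,4) = 495; RHS C(13,4) = 715.
Final answer: No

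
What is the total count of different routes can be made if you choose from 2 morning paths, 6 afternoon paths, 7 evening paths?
84

By the multiplication principle: 2 × 6 × 7 = 84.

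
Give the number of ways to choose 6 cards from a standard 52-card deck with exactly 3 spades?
2,613,754
13 spades and 39 non-spades: C(13,3) × C(39,3) = 286 × 9139 = 2,613,754.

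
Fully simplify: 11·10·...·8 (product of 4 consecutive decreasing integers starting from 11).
This is P(11,4) = 11!/(7)! = 7,920.

Answer: 7,920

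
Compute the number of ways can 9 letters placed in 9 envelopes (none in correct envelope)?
133,496

Using D(n) = (n-1)[D(n-1) + D(n-2)]:
D(9) = (9-1) × [D(8) + D(7)]
      = 8 × [14833 + 1854]
      = 8 × 16687
      = 133,496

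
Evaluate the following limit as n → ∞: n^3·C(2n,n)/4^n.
∞
C(2n,n) ~ 4^n/√(πn), so n^3·C(2n,n)/4^n ~ n^(3 − 1/2)/√π → ∞.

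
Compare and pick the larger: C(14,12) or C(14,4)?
C(14,12)=91, C(14,4)=1,001.
Final answer: C(14,4)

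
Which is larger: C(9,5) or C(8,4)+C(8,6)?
C(9,5)=126; C(8,4)+C(8,6)=70+28=98.
Final answer: C(9,5)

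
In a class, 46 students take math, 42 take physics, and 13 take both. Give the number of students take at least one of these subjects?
75
|A∪B| = |A|+|B|-|A∩B| = 46+42-13 = 75.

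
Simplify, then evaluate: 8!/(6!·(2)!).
28

Explanation: This is C(8,6) = 28.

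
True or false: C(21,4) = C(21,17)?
True

Reasoning: C(21,4) = C(21,21-4) by the symmetry property; both equal 5,985.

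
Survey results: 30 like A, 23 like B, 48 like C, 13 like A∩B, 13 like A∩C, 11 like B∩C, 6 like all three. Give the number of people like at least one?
70

Working:
|A∪B∪C| = 30+23+48-13-13-11+6 = 70.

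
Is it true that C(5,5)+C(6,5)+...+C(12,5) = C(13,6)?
True

Hockey stick identity gives Σ = C(13,6) = 1,716; RHS C(13,6) = 1,716.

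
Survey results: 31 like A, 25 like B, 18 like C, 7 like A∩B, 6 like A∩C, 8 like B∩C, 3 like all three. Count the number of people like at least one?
|A∪B∪C| = 31+25+18-7-6-8+3 = 56.

Answer: 56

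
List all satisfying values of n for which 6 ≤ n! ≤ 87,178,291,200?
3, 4, 5, 6, 7, 8, 9, 10, 11, 12, 13, 14

Working:
n! is strictly increasing; 3! = 6 and 14! = 87,178,291,200, so valid n = 3, 4, 5, 6, 7, 8, 9, 10, 11, 12, 13, 14.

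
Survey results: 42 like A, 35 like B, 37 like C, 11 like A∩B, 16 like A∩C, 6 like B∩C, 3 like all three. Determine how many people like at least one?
84

Solution: |A∪B∪C| = 42+35+37-11-16-6+3 = 84.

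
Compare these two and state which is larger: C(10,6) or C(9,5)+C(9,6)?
Equal

Solution: By Pascal's identity: C(10,6) = C(9,5)+C(9,6) = 210. Equal.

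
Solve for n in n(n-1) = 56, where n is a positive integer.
n² − n − 56 = 0, so n = (1 ± √(1 + 4·56))/2 = (1 ± √225)/2 = (1 ± 15)/2, i.e. n = 8 or n = -7. Taking the positive root, n = 8 (check: 8×7 = 56).

Answer: 8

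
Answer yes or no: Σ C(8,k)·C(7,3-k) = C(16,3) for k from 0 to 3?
No

Solution: Vandermonde's identity gives C(15,3) = 455; RHS C(16,3) = 560.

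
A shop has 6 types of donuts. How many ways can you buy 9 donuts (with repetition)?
2,002

Solution: Stars and bars: C(9+6-1, 9) = C(14, 9) = 2,002.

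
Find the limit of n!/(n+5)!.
n!/(n+5)! = 1/[(n+1)(n+2)···(n+5)] → 0 as n → ∞.

Answer: 0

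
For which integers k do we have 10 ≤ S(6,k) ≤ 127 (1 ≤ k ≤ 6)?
2, 3, 4, 5
S(6,1)=1; S(6,2)=31; S(6,3)=90; S(6,4)=65; S(6,5)=15; S(6,6)=1. So valid k = 2, 3, 4, 5.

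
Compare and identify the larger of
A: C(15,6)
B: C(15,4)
A

Reasoning: A=C(15,6)=5,005, B=C(15,4)=1,365.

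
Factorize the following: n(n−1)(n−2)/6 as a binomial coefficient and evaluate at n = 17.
C(n,3); C(17,3) = 680

Working:
n(n−1)(n−2)/6 = n!/(3!(n−3)!) = C(n,3). At n = 17: C(17,3) = 680.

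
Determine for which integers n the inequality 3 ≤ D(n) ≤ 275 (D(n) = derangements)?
4, 5, 6

Reasoning: Using D(n) = (n−1)[D(n−1) + D(n−2)] with D(1)=0, D(2)=1: D(3)=2; D(4)=9; D(5)=44; D(6)=265; D(7)=1,854. So valid n = 4, 5, 6.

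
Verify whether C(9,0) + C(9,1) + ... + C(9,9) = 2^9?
True
Binomial theorem with x = y = 1: Σ C(9,i) = (1+1)^9 = 2^9 = 512. The statement holds.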